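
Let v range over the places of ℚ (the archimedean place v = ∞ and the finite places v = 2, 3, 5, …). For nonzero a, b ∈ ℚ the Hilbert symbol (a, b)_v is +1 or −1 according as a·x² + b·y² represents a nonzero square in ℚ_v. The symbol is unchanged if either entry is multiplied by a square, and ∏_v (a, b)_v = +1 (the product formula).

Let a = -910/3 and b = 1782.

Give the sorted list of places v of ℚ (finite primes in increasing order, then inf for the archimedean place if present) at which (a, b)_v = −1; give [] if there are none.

(a, b) ≡ (-2730, 22) mod (ℚ^×)²; places V = {2, 3, 5, 7, 11, 13, ∞}.
(a,b)_5: α=1, u≡1; β=0, v≡2 (mod 5); (1|5)=+1, (2|5)=-1; sign (−1)^0·+1^0·-1^1 = -1.
(a,b)_7: α=1, u≡1; β=0, v≡4 (mod 7); (1|7)=+1, (4|7)=+1; sign (−1)^0·+1^0·+1^1 = +1.
(a,b)_2: α=1, β=1; u≡3, v≡3 (mod 8); ε(u)ε(v)=1·1, αω(v)=1·1, βω(u)=1·1; sum ≡ 1  ⇒  -1.
(a,b)_∞: sgn(-2730)=−, sgn(22)=+, so +1.
(a,b)_13: α=1, u≡7; β=0, v≡1 (mod 13); (7|13)=-1, (1|13)=+1; sign (−1)^0·-1^0·+1^1 = +1.
(a,b)_11: α=0, u≡1; β=1, v≡8 (mod 11); (1|11)=+1, (8|11)=-1; sign (−1)^0·+1^1·-1^0 = +1.
(a,b)_3: α=-1, u≡2; β=4, v≡1 (mod 3); (2|3)=-1, (1|3)=+1; sign (−1)^0·-1^4·+1^-1 = +1.
(-2730, 22 / ℚ) ramifies at {2, 5}: a division algebra.

[2, 5]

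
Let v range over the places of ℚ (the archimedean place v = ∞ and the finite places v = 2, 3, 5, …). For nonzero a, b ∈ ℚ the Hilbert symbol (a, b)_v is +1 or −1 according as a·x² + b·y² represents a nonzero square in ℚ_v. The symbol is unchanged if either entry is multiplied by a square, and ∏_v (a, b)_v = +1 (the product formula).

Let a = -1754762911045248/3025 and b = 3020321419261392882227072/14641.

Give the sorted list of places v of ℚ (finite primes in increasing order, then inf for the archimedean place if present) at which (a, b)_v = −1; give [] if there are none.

Mod squares: a ≡ -3162, b ≡ 17342. Check v ∈ {∞, 2, 3, 5, 11, 13, 17, 19, 23, 29, 31}.
v=31: a=31^1·(≡6), b=31^2·(≡17) mod 31; (6|31)=-1, (17|31)=-1; (−1)^{1·2·15}·(-1)^2·(-1)^1 = -1.
v=5: a=5^-2·(≡2), b=5^0·(≡2) mod 5; (2|5)=-1, (2|5)=-1; (−1)^{-2·0·2}·(-1)^0·(-1)^-2 = +1.
v=∞: -3162 < 0 and 17342 > 0  ⇒  (a,b)_∞ = +1.
v=29: a=29^2·(≡25), b=29^3·(≡21) mod 29; (25|29)=+1, (21|29)=-1; (−1)^{2·3·14}·(+1)^3·(-1)^2 = +1.
v=23: a=23^0·(≡2), b=23^3·(≡8) mod 23; (2|23)=+1, (8|23)=+1; (−1)^{0·3·11}·(+1)^3·(+1)^0 = +1.
v=13: a=13^4·(≡4), b=13^3·(≡8) mod 13; (4|13)=+1, (8|13)=-1; (−1)^{4·3·6}·(+1)^3·(-1)^4 = +1.
v=17: a=17^1·(≡9), b=17^2·(≡1) mod 17; (9|17)=+1, (1|17)=+1; (−1)^{1·2·8}·(+1)^2·(+1)^1 = +1.
v=3: a=3^1·(≡2), b=3^0·(≡2) mod 3; (2|3)=-1, (2|3)=-1; (−1)^{1·0·1}·(-1)^0·(-1)^1 = -1.
v=19: a=19^2·(≡5), b=19^4·(≡18) mod 19; (5|19)=+1, (18|19)=-1; (−1)^{2·4·9}·(+1)^4·(-1)^2 = +1.
v=11: a=11^-2·(≡2), b=11^-4·(≡8) mod 11; (2|11)=-1, (8|11)=-1; (−1)^{-2·-4·5}·(-1)^-4·(-1)^-2 = +1.
v=2: v_2(a)=7, v_2(b)=7; units ≡ 3, 7 (mod 8); ε·ε+αω+βω = 1·1+7·0+7·1 ≡ 0  ⇒  (a,b)_2 = +1.
|Ram(-3162, 17342)| = 2, even; anisotropic at {3, 31}.

[3, 31]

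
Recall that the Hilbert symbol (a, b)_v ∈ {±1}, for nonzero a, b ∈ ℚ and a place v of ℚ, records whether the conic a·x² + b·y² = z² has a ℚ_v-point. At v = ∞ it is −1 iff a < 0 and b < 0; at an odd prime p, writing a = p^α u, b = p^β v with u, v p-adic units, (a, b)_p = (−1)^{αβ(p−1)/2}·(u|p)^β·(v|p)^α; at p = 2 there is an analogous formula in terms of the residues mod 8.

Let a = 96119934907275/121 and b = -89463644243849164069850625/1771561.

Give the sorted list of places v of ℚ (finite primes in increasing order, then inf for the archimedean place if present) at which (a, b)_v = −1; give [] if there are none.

[2, 17, 31, 37, 41, 43]

Mod squares: a ≡ 799459, b ≡ -129. Check v ∈ {∞, 2, 3, 5, 11, 17, 19, 31, 37, 41, 43}.
v=41: a=41^1·(≡7), b=41^2·(≡11) mod 41; (7|41)=-1, (11|41)=-1; (−1)^{1·2·20}·(-1)^2·(-1)^1 = -1.
v=∞: 799459 > 0 and -129 < 0  ⇒  (a,b)_∞ = +1.
v=17: a=17^3·(≡11), b=17^4·(≡3) mod 17; (11|17)=-1, (3|17)=-1; (−1)^{3·4·8}·(-1)^4·(-1)^3 = -1.
v=31: a=31^1·(≡19), b=31^2·(≡13) mod 31; (19|31)=+1, (13|31)=-1; (−1)^{1·2·15}·(+1)^2·(-1)^1 = -1.
v=43: a=43^2·(≡2), b=43^3·(≡35) mod 43; (2|43)=-1, (35|43)=+1; (−1)^{2·3·21}·(-1)^3·(+1)^2 = -1.
v=19: a=19^0·(≡14), b=19^2·(≡16) mod 19; (14|19)=-1, (16|19)=+1; (−1)^{0·2·9}·(-1)^2·(+1)^0 = +1.
v=37: a=37^1·(≡9), b=37^2·(≡24) mod 37; (9|37)=+1, (24|37)=-1; (−1)^{1·2·18}·(+1)^2·(-1)^1 = -1.
v=3: a=3^2·(≡1), b=3^3·(≡2) mod 3; (1|3)=+1, (2|3)=-1; (−1)^{2·3·1}·(+1)^3·(-1)^2 = +1.
v=5: a=5^2·(≡1), b=5^4·(≡4) mod 5; (1|5)=+1, (4|5)=+1; (−1)^{2·4·2}·(+1)^4·(+1)^2 = +1.
v=11: a=11^-2·(≡4), b=11^-6·(≡5) mod 11; (4|11)=+1, (5|11)=+1; (−1)^{-2·-6·5}·(+1)^-6·(+1)^-2 = +1.
v=2: v_2(a)=0, v_2(b)=0; units ≡ 3, 7 (mod 8); ε·ε+αω+βω = 1·1+0·0+0·1 ≡ 1  ⇒  (a,b)_2 = -1.
Ram(799459, -129) = {2, 17, 31, 37, 41, 43}; no ℚ_2-point on the conic.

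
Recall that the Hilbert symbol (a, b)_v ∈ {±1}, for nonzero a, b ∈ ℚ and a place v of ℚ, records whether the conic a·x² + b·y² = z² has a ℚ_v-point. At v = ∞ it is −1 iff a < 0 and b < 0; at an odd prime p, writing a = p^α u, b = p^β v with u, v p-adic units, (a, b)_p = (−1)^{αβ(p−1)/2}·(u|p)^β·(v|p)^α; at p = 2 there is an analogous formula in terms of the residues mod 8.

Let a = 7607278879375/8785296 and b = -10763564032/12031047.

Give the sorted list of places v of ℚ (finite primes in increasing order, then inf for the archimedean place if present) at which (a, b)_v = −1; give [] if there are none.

[]

Mod squares: a ≡ 7, b ≡ -259. Check v ∈ {∞, 2, 3, 5, 7, 13, 19, 23, 37, 41}.
v=23: a=23^2·(≡14), b=23^-2·(≡5) mod 23; (14|23)=-1, (5|23)=-1; (−1)^{2·-2·11}·(-1)^-2·(-1)^2 = +1.
v=7: a=7^5·(≡2), b=7^-1·(≡6) mod 7; (2|7)=+1, (6|7)=-1; (−1)^{5·-1·3}·(+1)^-1·(-1)^5 = +1.
v=2: v_2(a)=-4, v_2(b)=10; units ≡ 7, 5 (mod 8); ε·ε+αω+βω = 1·0+-4·1+10·0 ≡ 0  ⇒  (a,b)_2 = +1.
v=5: a=5^4·(≡2), b=5^0·(≡4) mod 5; (2|5)=-1, (4|5)=+1; (−1)^{4·0·2}·(-1)^0·(+1)^4 = +1.
v=13: a=13^-2·(≡11), b=13^2·(≡1) mod 13; (11|13)=-1, (1|13)=+1; (−1)^{-2·2·6}·(-1)^2·(+1)^-2 = +1.
v=∞: 7 > 0 and -259 < 0  ⇒  (a,b)_∞ = +1.
v=19: a=19^-2·(≡16), b=19^-2·(≡17) mod 19; (16|19)=+1, (17|19)=+1; (−1)^{-2·-2·9}·(+1)^-2·(+1)^-2 = +1.
v=37: a=37^2·(≡3), b=37^1·(≡30) mod 37; (3|37)=+1, (30|37)=+1; (−1)^{2·1·18}·(+1)^1·(+1)^2 = +1.
v=3: a=3^-2·(≡1), b=3^-2·(≡2) mod 3; (1|3)=+1, (2|3)=-1; (−1)^{-2·-2·1}·(+1)^-2·(-1)^-2 = +1.
v=41: a=41^0·(≡27), b=41^2·(≡3) mod 41; (27|41)=-1, (3|41)=-1; (−1)^{0·2·20}·(-1)^2·(-1)^0 = +1.
Ram(a, b) = ∅: the form 7·x² + -259·y² − z² is isotropic over every ℚ_v, so by Hasse–Minkowski it is isotropic over ℚ.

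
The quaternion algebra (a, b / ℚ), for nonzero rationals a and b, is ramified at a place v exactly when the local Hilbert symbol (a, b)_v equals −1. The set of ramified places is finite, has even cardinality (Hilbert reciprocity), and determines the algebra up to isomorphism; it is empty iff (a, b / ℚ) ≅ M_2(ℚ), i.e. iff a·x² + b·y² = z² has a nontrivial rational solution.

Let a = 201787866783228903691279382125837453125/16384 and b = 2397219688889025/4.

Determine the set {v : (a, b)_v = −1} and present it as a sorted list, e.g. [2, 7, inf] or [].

[3, 11, 13, 17, 29, 37]

(a, b) ≡ (1404557, 2003001) mod (ℚ^×)²; places V = {2, 3, 5, 7, 11, 13, 17, 23, 29, 37, ∞}.
(a,b)_37: α=5, u≡33; β=2, v≡2 (mod 37); (33|37)=+1, (2|37)=-1; sign (−1)^0·+1^2·-1^5 = -1.
(a,b)_29: α=3, u≡8; β=1, v≡20 (mod 29); (8|29)=-1, (20|29)=+1; sign (−1)^0·-1^1·+1^3 = -1.
(a,b)_2: α=-14, β=-2; u≡5, v≡1 (mod 8); ε(u)ε(v)=0·0, αω(v)=-14·0, βω(u)=-2·1; sum ≡ 0  ⇒  +1.
(a,b)_17: α=5, u≡1; β=2, v≡3 (mod 17); (1|17)=+1, (3|17)=-1; sign (−1)^0·+1^2·-1^5 = -1.
(a,b)_23: α=2, u≡1; β=1, v≡3 (mod 23); (1|23)=+1, (3|23)=+1; sign (−1)^0·+1^1·+1^2 = +1.
(a,b)_5: α=6, u≡3; β=2, v≡4 (mod 5); (3|5)=-1, (4|5)=+1; sign (−1)^0·-1^2·+1^6 = +1.
(a,b)_13: α=2, u≡8; β=1, v≡1 (mod 13); (8|13)=-1, (1|13)=+1; sign (−1)^0·-1^1·+1^2 = -1.
(a,b)_3: α=2, u≡2; β=1, v≡2 (mod 3); (2|3)=-1, (2|3)=-1; sign (−1)^0·-1^1·-1^2 = -1.
(a,b)_7: α=3, u≡6; β=1, v≡1 (mod 7); (6|7)=-1, (1|7)=+1; sign (−1)^1·-1^1·+1^3 = +1.
(a,b)_11: α=7, u≡10; β=3, v≡2 (mod 11); (10|11)=-1, (2|11)=-1; sign (−1)^1·-1^3·-1^7 = -1.
(a,b)_∞: sgn(1404557)=+, sgn(2003001)=+, so +1.
Ram(1404557, 2003001) = {3, 11, 13, 17, 29, 37}; no ℚ_3-point on the conic.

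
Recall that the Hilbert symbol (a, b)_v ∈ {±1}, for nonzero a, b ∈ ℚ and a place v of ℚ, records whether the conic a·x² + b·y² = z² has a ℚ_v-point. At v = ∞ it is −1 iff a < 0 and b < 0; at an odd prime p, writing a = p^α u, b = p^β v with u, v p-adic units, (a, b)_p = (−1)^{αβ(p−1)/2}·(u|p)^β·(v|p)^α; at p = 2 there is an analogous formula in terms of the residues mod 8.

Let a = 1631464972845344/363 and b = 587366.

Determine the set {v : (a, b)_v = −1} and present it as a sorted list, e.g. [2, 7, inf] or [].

(a, b) ≡ (76038, 587366) mod (ℚ^×)²; places V = {2, 3, 7, 11, 13, 17, 19, 23, 29, 41, ∞}.
(a,b)_13: α=2, u≡10; β=1, v≡7 (mod 13); (10|13)=+1, (7|13)=-1; sign (−1)^0·+1^1·-1^2 = +1.
(a,b)_11: α=-2, u≡7; β=0, v≡10 (mod 11); (7|11)=-1, (10|11)=-1; sign (−1)^0·-1^0·-1^-2 = +1.
(a,b)_29: α=1, u≡18; β=1, v≡12 (mod 29); (18|29)=-1, (12|29)=-1; sign (−1)^0·-1^1·-1^1 = +1.
(a,b)_7: α=2, u≡4; β=0, v≡3 (mod 7); (4|7)=+1, (3|7)=-1; sign (−1)^0·+1^0·-1^2 = +1.
(a,b)_2: α=5, β=1; u≡3, v≡3 (mod 8); ε(u)ε(v)=1·1, αω(v)=5·1, βω(u)=1·1; sum ≡ 1  ⇒  -1.
(a,b)_41: α=2, u≡29; β=1, v≡17 (mod 41); (29|41)=-1, (17|41)=-1; sign (−1)^0·-1^1·-1^2 = -1.
(a,b)_17: α=2, u≡5; β=0, v≡16 (mod 17); (5|17)=-1, (16|17)=+1; sign (−1)^0·-1^0·+1^2 = +1.
(a,b)_3: α=-1, u≡2; β=0, v≡2 (mod 3); (2|3)=-1, (2|3)=-1; sign (−1)^0·-1^0·-1^-1 = -1.
(a,b)_23: α=1, u≡10; β=0, v≡15 (mod 23); (10|23)=-1, (15|23)=-1; sign (−1)^0·-1^0·-1^1 = -1.
(a,b)_∞: sgn(76038)=+, sgn(587366)=+, so +1.
(a,b)_19: α=1, u≡2; β=1, v≡1 (mod 19); (2|19)=-1, (1|19)=+1; sign (−1)^1·-1^1·+1^1 = +1.
(76038, 587366 / ℚ) ramifies at {2, 3, 23, 41}: a division algebra.

[2, 3, 23, 41]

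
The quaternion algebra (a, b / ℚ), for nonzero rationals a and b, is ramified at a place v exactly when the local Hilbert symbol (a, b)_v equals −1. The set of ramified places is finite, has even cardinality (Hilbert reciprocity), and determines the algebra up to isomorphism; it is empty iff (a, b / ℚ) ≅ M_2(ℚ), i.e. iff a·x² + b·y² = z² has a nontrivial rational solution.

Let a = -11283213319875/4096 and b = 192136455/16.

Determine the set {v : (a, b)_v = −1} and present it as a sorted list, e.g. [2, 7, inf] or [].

Mod squares: a ≡ -81795, b ≡ 2372055. Check v ∈ {∞, 2, 3, 5, 7, 19, 29, 41}.
v=29: a=29^2·(≡2), b=29^1·(≡27) mod 29; (2|29)=-1, (27|29)=-1; (−1)^{2·1·14}·(-1)^1·(-1)^2 = -1.
v=2: v_2(a)=-12, v_2(b)=-4; units ≡ 5, 7 (mod 8); ε·ε+αω+βω = 0·1+-12·0+-4·1 ≡ 0  ⇒  (a,b)_2 = +1.
v=19: a=19^1·(≡10), b=19^1·(≡13) mod 19; (10|19)=-1, (13|19)=-1; (−1)^{1·1·9}·(-1)^1·(-1)^1 = -1.
v=41: a=41^1·(≡28), b=41^1·(≡10) mod 41; (28|41)=-1, (10|41)=+1; (−1)^{1·1·20}·(-1)^1·(+1)^1 = -1.
v=7: a=7^1·(≡5), b=7^1·(≡4) mod 7; (5|7)=-1, (4|7)=+1; (−1)^{1·1·3}·(-1)^1·(+1)^1 = +1.
v=3: a=3^9·(≡2), b=3^5·(≡2) mod 3; (2|3)=-1, (2|3)=-1; (−1)^{9·5·1}·(-1)^5·(-1)^9 = -1.
v=∞: -81795 < 0 and 2372055 > 0  ⇒  (a,b)_∞ = +1.
v=5: a=5^3·(≡1), b=5^1·(≡1) mod 5; (1|5)=+1, (1|5)=+1; (−1)^{3·1·2}·(+1)^1·(+1)^3 = +1.
|Ram(-81795, 2372055)| = 4, even; anisotropic at {3, 19, 29, 41}.

[3, 19, 29, 41]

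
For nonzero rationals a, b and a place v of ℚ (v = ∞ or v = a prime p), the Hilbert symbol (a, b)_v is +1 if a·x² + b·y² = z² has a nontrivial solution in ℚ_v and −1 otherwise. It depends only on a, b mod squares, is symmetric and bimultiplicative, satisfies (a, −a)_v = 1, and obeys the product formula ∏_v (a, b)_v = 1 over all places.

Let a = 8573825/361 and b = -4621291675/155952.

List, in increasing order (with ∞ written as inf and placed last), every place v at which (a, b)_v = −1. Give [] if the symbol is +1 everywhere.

(a, b) ≡ (342953, -11317449) mod (ℚ^×)²; places V = {2, 3, 5, 7, 11, 13, 19, 23, 31, 37, ∞}.
(a,b)_31: α=1, u≡26; β=1, v≡1 (mod 31); (26|31)=-1, (1|31)=+1; sign (−1)^1·-1^1·+1^1 = +1.
(a,b)_13: α=1, u≡10; β=1, v≡6 (mod 13); (10|13)=+1, (6|13)=-1; sign (−1)^0·+1^1·-1^1 = -1.
(a,b)_7: α=0, u≡2; β=2, v≡4 (mod 7); (2|7)=+1, (4|7)=+1; sign (−1)^0·+1^2·+1^0 = +1.
(a,b)_23: α=1, u≡21; β=1, v≡19 (mod 23); (21|23)=-1, (19|23)=-1; sign (−1)^1·-1^1·-1^1 = -1.
(a,b)_11: α=0, u≡2; β=1, v≡4 (mod 11); (2|11)=-1, (4|11)=+1; sign (−1)^0·-1^1·+1^0 = -1.
(a,b)_19: α=-2, u≡18; β=-2, v≡10 (mod 19); (18|19)=-1, (10|19)=-1; sign (−1)^0·-1^-2·-1^-2 = +1.
(a,b)_2: α=0, β=-4; u≡1, v≡7 (mod 8); ε(u)ε(v)=0·1, αω(v)=0·0, βω(u)=-4·0; sum ≡ 0  ⇒  +1.
(a,b)_37: α=1, u≡13; β=1, v≡32 (mod 37); (13|37)=-1, (32|37)=-1; sign (−1)^0·-1^1·-1^1 = +1.
(a,b)_3: α=0, u≡2; β=-3, v≡2 (mod 3); (2|3)=-1, (2|3)=-1; sign (−1)^0·-1^-3·-1^0 = -1.
(a,b)_∞: sgn(342953)=+, sgn(-11317449)=−, so +1.
(a,b)_5: α=2, u≡3; β=2, v≡4 (mod 5); (3|5)=-1, (4|5)=+1; sign (−1)^0·-1^2·+1^2 = +1.
(342953, -11317449 / ℚ) ramifies at {3, 11, 13, 23}: a division algebra.

[3, 11, 13, 23]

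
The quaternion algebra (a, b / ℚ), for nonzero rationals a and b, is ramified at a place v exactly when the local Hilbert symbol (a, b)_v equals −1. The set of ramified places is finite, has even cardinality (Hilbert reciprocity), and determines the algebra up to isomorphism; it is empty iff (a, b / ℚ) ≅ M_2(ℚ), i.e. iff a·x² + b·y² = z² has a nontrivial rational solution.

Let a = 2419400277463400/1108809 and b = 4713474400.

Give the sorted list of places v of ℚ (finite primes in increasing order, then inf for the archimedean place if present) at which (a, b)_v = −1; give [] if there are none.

[7, 19, 29, 37]

Mod squares: a ≡ 4852106, b ≡ 40774. Check v ∈ {∞, 2, 3, 5, 7, 11, 13, 17, 19, 29, 37}.
v=∞: 4852106 > 0 and 40774 > 0  ⇒  (a,b)_∞ = +1.
v=13: a=13^-2·(≡4), b=13^0·(≡11) mod 13; (4|13)=+1, (11|13)=-1; (−1)^{-2·0·6}·(+1)^0·(-1)^-2 = +1.
v=5: a=5^2·(≡4), b=5^2·(≡1) mod 5; (4|5)=+1, (1|5)=+1; (−1)^{2·2·2}·(+1)^2·(+1)^2 = +1.
v=19: a=19^1·(≡12), b=19^1·(≡15) mod 19; (12|19)=-1, (15|19)=-1; (−1)^{1·1·9}·(-1)^1·(-1)^1 = -1.
v=2: v_2(a)=3, v_2(b)=5; units ≡ 5, 3 (mod 8); ε·ε+αω+βω = 0·1+3·1+5·1 ≡ 0  ⇒  (a,b)_2 = +1.
v=11: a=11^2·(≡2), b=11^0·(≡8) mod 11; (2|11)=-1, (8|11)=-1; (−1)^{2·0·5}·(-1)^0·(-1)^2 = +1.
v=3: a=3^-8·(≡2), b=3^0·(≡1) mod 3; (2|3)=-1, (1|3)=+1; (−1)^{-8·0·1}·(-1)^0·(+1)^-8 = +1.
v=7: a=7^3·(≡1), b=7^0·(≡5) mod 7; (1|7)=+1, (5|7)=-1; (−1)^{3·0·3}·(+1)^0·(-1)^3 = -1.
v=29: a=29^3·(≡6), b=29^1·(≡26) mod 29; (6|29)=+1, (26|29)=-1; (−1)^{3·1·14}·(+1)^1·(-1)^3 = -1.
v=37: a=37^1·(≡34), b=37^1·(≡15) mod 37; (34|37)=+1, (15|37)=-1; (−1)^{1·1·18}·(+1)^1·(-1)^1 = -1.
v=17: a=17^1·(≡14), b=17^2·(≡4) mod 17; (14|17)=-1, (4|17)=+1; (−1)^{1·2·8}·(-1)^2·(+1)^1 = +1.
Ram(4852106, 40774) = {7, 19, 29, 37}; no ℚ_7-point on the conic.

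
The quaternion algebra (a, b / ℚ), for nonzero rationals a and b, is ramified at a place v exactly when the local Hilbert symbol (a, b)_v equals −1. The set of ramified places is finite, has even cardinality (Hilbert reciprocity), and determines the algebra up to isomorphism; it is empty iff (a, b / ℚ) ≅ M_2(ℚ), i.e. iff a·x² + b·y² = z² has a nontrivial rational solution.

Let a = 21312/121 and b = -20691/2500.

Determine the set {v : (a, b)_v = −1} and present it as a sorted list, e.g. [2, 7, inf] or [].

[19, 37]

(a, b) ≡ (37, -19) mod (ℚ^×)²; places V = {2, 3, 5, 11, 19, 37, ∞}.
(a,b)_19: α=0, u≡10; β=1, v≡15 (mod 19); (10|19)=-1, (15|19)=-1; sign (−1)^0·-1^1·-1^0 = -1.
(a,b)_5: α=0, u≡2; β=-4, v≡1 (mod 5); (2|5)=-1, (1|5)=+1; sign (−1)^0·-1^-4·+1^0 = +1.
(a,b)_37: α=1, u≡28; β=0, v≡19 (mod 37); (28|37)=+1, (19|37)=-1; sign (−1)^0·+1^0·-1^1 = -1.
(a,b)_3: α=2, u≡1; β=2, v≡2 (mod 3); (1|3)=+1, (2|3)=-1; sign (−1)^0·+1^2·-1^2 = +1.
(a,b)_2: α=6, β=-2; u≡5, v≡5 (mod 8); ε(u)ε(v)=0·0, αω(v)=6·1, βω(u)=-2·1; sum ≡ 0  ⇒  +1.
(a,b)_∞: sgn(37)=+, sgn(-19)=−, so +1.
(a,b)_11: α=-2, u≡5; β=2, v≡9 (mod 11); (5|11)=+1, (9|11)=+1; sign (−1)^0·+1^2·+1^-2 = +1.
(37, -19 / ℚ) ramifies at {19, 37}: a division algebra.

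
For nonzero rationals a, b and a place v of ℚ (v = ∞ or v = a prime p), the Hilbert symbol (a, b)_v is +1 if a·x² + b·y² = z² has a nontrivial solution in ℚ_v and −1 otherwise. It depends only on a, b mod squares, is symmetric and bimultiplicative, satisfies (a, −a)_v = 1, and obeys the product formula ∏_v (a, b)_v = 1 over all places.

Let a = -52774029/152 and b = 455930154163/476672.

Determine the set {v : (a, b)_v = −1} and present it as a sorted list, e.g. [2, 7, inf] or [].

Mod squares: a ≡ -37582, b ≡ 1634. Check v ∈ {∞, 2, 3, 7, 11, 19, 23, 37, 43}.
v=37: a=37^0·(≡36), b=37^2·(≡14) mod 37; (36|37)=+1, (14|37)=-1; (−1)^{0·2·18}·(+1)^2·(-1)^0 = +1.
v=∞: -37582 < 0 and 1634 > 0  ⇒  (a,b)_∞ = +1.
v=19: a=19^-1·(≡6), b=19^-1·(≡15) mod 19; (6|19)=+1, (15|19)=-1; (−1)^{-1·-1·9}·(+1)^-1·(-1)^-1 = +1.
v=23: a=23^1·(≡15), b=23^2·(≡18) mod 23; (15|23)=-1, (18|23)=+1; (−1)^{1·2·11}·(-1)^2·(+1)^1 = +1.
v=3: a=3^2·(≡2), b=3^0·(≡2) mod 3; (2|3)=-1, (2|3)=-1; (−1)^{2·0·1}·(-1)^0·(-1)^2 = +1.
v=2: v_2(a)=-3, v_2(b)=-9; units ≡ 1, 1 (mod 8); ε·ε+αω+βω = 0·0+-3·0+-9·0 ≡ 0  ⇒  (a,b)_2 = +1.
v=11: a=11^2·(≡5), b=11^4·(≡8) mod 11; (5|11)=+1, (8|11)=-1; (−1)^{2·4·5}·(+1)^4·(-1)^2 = +1.
v=43: a=43^1·(≡2), b=43^1·(≡9) mod 43; (2|43)=-1, (9|43)=+1; (−1)^{1·1·21}·(-1)^1·(+1)^1 = +1.
v=7: a=7^2·(≡4), b=7^-2·(≡3) mod 7; (4|7)=+1, (3|7)=-1; (−1)^{2·-2·3}·(+1)^-2·(-1)^2 = +1.
Ram(a, b) = ∅: the form -37582·x² + 1634·y² − z² is isotropic over every ℚ_v, so by Hasse–Minkowski it is isotropic over ℚ.

[]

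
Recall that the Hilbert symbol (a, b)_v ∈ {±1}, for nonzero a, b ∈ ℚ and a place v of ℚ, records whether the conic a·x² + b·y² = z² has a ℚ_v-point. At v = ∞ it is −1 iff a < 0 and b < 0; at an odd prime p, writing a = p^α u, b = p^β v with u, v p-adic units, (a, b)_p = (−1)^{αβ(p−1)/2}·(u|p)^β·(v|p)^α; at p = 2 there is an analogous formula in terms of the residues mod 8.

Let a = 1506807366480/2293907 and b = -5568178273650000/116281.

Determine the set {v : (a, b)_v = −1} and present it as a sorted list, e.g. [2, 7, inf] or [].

(a, b) ≡ (11935, -85) mod (ℚ^×)²; places V = {2, 3, 5, 7, 11, 13, 17, 23, 31, ∞}.
(a,b)_3: α=6, u≡1; β=4, v≡2 (mod 3); (1|3)=+1, (2|3)=-1; sign (−1)^0·+1^4·-1^6 = +1.
(a,b)_2: α=4, β=4; u≡7, v≡3 (mod 8); ε(u)ε(v)=1·1, αω(v)=4·1, βω(u)=4·0; sum ≡ 1  ⇒  -1.
(a,b)_5: α=1, u≡3; β=5, v≡2 (mod 5); (3|5)=-1, (2|5)=-1; sign (−1)^0·-1^5·-1^1 = +1.
(a,b)_23: α=2, u≡21; β=4, v≡21 (mod 23); (21|23)=-1, (21|23)=-1; sign (−1)^0·-1^4·-1^2 = +1.
(a,b)_31: α=-3, u≡13; β=-2, v≡7 (mod 31); (13|31)=-1, (7|31)=+1; sign (−1)^0·-1^-2·+1^-3 = +1.
(a,b)_11: α=-1, u≡2; β=-2, v≡9 (mod 11); (2|11)=-1, (9|11)=+1; sign (−1)^0·-1^-2·+1^-1 = +1.
(a,b)_17: α=2, u≡4; β=3, v≡14 (mod 17); (4|17)=+1, (14|17)=-1; sign (−1)^0·+1^3·-1^2 = +1.
(a,b)_∞: sgn(11935)=+, sgn(-85)=−, so +1.
(a,b)_13: α=2, u≡3; β=0, v≡2 (mod 13); (3|13)=+1, (2|13)=-1; sign (−1)^0·+1^0·-1^2 = +1.
(a,b)_7: α=-1, u≡1; β=0, v≡5 (mod 7); (1|7)=+1, (5|7)=-1; sign (−1)^0·+1^0·-1^-1 = -1.
Ram(11935, -85) = {2, 7}; no ℚ_2-point on the conic.

[2, 7]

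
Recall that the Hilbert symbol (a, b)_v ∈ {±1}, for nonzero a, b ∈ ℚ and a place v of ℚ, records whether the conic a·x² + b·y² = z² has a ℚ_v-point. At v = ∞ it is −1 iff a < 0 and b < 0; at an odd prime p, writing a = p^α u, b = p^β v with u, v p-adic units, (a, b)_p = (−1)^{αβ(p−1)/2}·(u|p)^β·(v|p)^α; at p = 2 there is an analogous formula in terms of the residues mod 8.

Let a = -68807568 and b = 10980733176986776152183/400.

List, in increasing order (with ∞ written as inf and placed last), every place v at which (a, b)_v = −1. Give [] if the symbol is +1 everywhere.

(a, b) ≡ (-4300473, 814463) mod (ℚ^×)²; places V = {2, 3, 5, 13, 17, 31, 37, 43, 47, 53, ∞}.
(a,b)_3: α=1, u≡2; β=8, v≡2 (mod 3); (2|3)=-1, (2|3)=-1; sign (−1)^0·-1^8·-1^1 = -1.
(a,b)_5: α=0, u≡2; β=-2, v≡3 (mod 5); (2|5)=-1, (3|5)=-1; sign (−1)^0·-1^-2·-1^0 = +1.
(a,b)_13: α=0, u≡2; β=1, v≡10 (mod 13); (2|13)=-1, (10|13)=+1; sign (−1)^0·-1^1·+1^0 = -1.
(a,b)_31: α=0, u≡1; β=1, v≡10 (mod 31); (1|31)=+1, (10|31)=+1; sign (−1)^0·+1^1·+1^0 = +1.
(a,b)_43: α=1, u≡26; β=3, v≡17 (mod 43); (26|43)=-1, (17|43)=+1; sign (−1)^1·-1^3·+1^1 = +1.
(a,b)_2: α=4, β=-4; u≡7, v≡7 (mod 8); ε(u)ε(v)=1·1, αω(v)=4·0, βω(u)=-4·0; sum ≡ 1  ⇒  -1.
(a,b)_53: α=1, u≡32; β=2, v≡26 (mod 53); (32|53)=-1, (26|53)=-1; sign (−1)^0·-1^2·-1^1 = -1.
(a,b)_47: α=0, u≡9; β=1, v≡40 (mod 47); (9|47)=+1, (40|47)=-1; sign (−1)^0·+1^1·-1^0 = +1.
(a,b)_17: α=1, u≡9; β=2, v≡7 (mod 17); (9|17)=+1, (7|17)=-1; sign (−1)^0·+1^2·-1^1 = -1.
(a,b)_37: α=1, u≡30; β=2, v≡18 (mod 37); (30|37)=+1, (18|37)=-1; sign (−1)^0·+1^2·-1^1 = -1.
(a,b)_∞: sgn(-4300473)=−, sgn(814463)=+, so +1.
Ram(-4300473, 814463) = {2, 3, 13, 17, 37, 53}; no ℚ_2-point on the conic.

[2, 3, 13, 17, 37, 53]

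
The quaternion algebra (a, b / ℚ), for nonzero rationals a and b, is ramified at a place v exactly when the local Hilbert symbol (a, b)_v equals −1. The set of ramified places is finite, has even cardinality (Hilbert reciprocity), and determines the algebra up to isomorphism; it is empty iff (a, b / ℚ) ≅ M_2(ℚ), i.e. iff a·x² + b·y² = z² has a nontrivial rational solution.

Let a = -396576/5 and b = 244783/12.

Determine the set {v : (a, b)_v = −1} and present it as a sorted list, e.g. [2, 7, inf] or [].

[2, 7]

(a, b) ≡ (-170, 21) mod (ℚ^×)²; places V = {2, 3, 5, 7, 11, 17, ∞}.
(a,b)_7: α=0, u≡6; β=1, v≡5 (mod 7); (6|7)=-1, (5|7)=-1; sign (−1)^0·-1^1·-1^0 = -1.
(a,b)_11: α=0, u≡8; β=2, v≡10 (mod 11); (8|11)=-1, (10|11)=-1; sign (−1)^0·-1^2·-1^0 = +1.
(a,b)_3: α=6, u≡1; β=-1, v≡1 (mod 3); (1|3)=+1, (1|3)=+1; sign (−1)^0·+1^-1·+1^6 = +1.
(a,b)_∞: sgn(-170)=−, sgn(21)=+, so +1.
(a,b)_2: α=5, β=-2; u≡3, v≡5 (mod 8); ε(u)ε(v)=1·0, αω(v)=5·1, βω(u)=-2·1; sum ≡ 1  ⇒  -1.
(a,b)_17: α=1, u≡6; β=2, v≡4 (mod 17); (6|17)=-1, (4|17)=+1; sign (−1)^0·-1^2·+1^1 = +1.
(a,b)_5: α=-1, u≡4; β=0, v≡4 (mod 5); (4|5)=+1, (4|5)=+1; sign (−1)^0·+1^0·+1^-1 = +1.
Ram(-170, 21) = {2, 7}; no ℚ_2-point on the conic.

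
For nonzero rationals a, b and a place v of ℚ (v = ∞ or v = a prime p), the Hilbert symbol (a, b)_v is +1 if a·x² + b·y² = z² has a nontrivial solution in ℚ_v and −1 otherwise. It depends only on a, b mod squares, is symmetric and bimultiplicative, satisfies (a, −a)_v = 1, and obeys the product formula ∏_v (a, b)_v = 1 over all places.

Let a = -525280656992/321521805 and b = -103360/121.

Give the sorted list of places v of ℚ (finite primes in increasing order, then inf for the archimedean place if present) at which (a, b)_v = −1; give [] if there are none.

[17, inf]

Mod squares: a ≡ -190, b ≡ -1615. Check v ∈ {∞, 2, 3, 5, 7, 11, 13, 17, 19}.
v=2: v_2(a)=5, v_2(b)=6; units ≡ 1, 1 (mod 8); ε·ε+αω+βω = 0·0+5·0+6·0 ≡ 0  ⇒  (a,b)_2 = +1.
v=3: a=3^-12·(≡2), b=3^0·(≡2) mod 3; (2|3)=-1, (2|3)=-1; (−1)^{-12·0·1}·(-1)^0·(-1)^-12 = +1.
v=17: a=17^2·(≡11), b=17^1·(≡3) mod 17; (11|17)=-1, (3|17)=-1; (−1)^{2·1·8}·(-1)^1·(-1)^2 = -1.
v=∞: -190 < 0 and -1615 < 0  ⇒  (a,b)_∞ = -1.
v=7: a=7^2·(≡5), b=7^0·(≡1) mod 7; (5|7)=-1, (1|7)=+1; (−1)^{2·0·3}·(-1)^0·(+1)^2 = +1.
v=5: a=5^-1·(≡3), b=5^1·(≡3) mod 5; (3|5)=-1, (3|5)=-1; (−1)^{-1·1·2}·(-1)^1·(-1)^-1 = +1.
v=19: a=19^3·(≡16), b=19^1·(≡10) mod 19; (16|19)=+1, (10|19)=-1; (−1)^{3·1·9}·(+1)^1·(-1)^3 = +1.
v=11: a=11^-2·(≡8), b=11^-2·(≡7) mod 11; (8|11)=-1, (7|11)=-1; (−1)^{-2·-2·5}·(-1)^-2·(-1)^-2 = +1.
v=13: a=13^2·(≡6), b=13^0·(≡4) mod 13; (6|13)=-1, (4|13)=+1; (−1)^{2·0·6}·(-1)^0·(+1)^2 = +1.
Ram(-190, -1615) = {17, ∞}; no ℚ_17-point on the conic.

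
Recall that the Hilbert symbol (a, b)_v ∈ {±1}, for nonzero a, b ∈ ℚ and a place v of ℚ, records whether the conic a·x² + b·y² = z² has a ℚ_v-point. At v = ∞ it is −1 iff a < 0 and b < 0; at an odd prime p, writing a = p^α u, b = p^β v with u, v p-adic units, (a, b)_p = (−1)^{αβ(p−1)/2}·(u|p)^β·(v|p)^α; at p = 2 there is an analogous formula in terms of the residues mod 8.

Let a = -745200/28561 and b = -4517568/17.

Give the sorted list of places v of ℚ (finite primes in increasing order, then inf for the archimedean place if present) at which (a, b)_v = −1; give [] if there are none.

[11, 17, 23, inf]

(a, b) ≡ (-23, -133331) mod (ℚ^×)²; places V = {2, 3, 5, 11, 13, 17, 23, 31, ∞}.
(a,b)_13: α=-4, u≡12; β=0, v≡9 (mod 13); (12|13)=+1, (9|13)=+1; sign (−1)^0·+1^0·+1^-4 = +1.
(a,b)_31: α=0, u≡4; β=1, v≡2 (mod 31); (4|31)=+1, (2|31)=+1; sign (−1)^0·+1^1·+1^0 = +1.
(a,b)_3: α=4, u≡1; β=2, v≡1 (mod 3); (1|3)=+1, (1|3)=+1; sign (−1)^0·+1^2·+1^4 = +1.
(a,b)_∞: sgn(-23)=−, sgn(-133331)=−, so -1.
(a,b)_5: α=2, u≡2; β=0, v≡1 (mod 5); (2|5)=-1, (1|5)=+1; sign (−1)^0·-1^0·+1^2 = +1.
(a,b)_2: α=4, β=6; u≡1, v≡5 (mod 8); ε(u)ε(v)=0·0, αω(v)=4·1, βω(u)=6·0; sum ≡ 0  ⇒  +1.
(a,b)_23: α=1, u≡17; β=1, v≡7 (mod 23); (17|23)=-1, (7|23)=-1; sign (−1)^1·-1^1·-1^1 = -1.
(a,b)_17: α=0, u≡12; β=-1, v≡12 (mod 17); (12|17)=-1, (12|17)=-1; sign (−1)^0·-1^-1·-1^0 = -1.
(a,b)_11: α=0, u≡10; β=1, v≡5 (mod 11); (10|11)=-1, (5|11)=+1; sign (−1)^0·-1^1·+1^0 = -1.
(-23, -133331 / ℚ) ramifies at {11, 17, 23, ∞}: a division algebra.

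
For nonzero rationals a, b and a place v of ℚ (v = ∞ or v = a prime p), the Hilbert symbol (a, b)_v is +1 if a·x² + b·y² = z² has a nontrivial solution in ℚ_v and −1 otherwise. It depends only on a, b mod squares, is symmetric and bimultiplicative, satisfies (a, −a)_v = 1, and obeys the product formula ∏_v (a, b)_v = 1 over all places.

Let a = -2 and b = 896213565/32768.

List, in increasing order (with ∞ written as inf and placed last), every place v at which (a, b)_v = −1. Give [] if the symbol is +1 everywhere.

Mod squares: a ≡ -2, b ≡ 76570. Check v ∈ {∞, 2, 3, 5, 13, 17, 19, 31}.
v=19: a=19^0·(≡17), b=19^1·(≡8) mod 19; (17|19)=+1, (8|19)=-1; (−1)^{0·1·9}·(+1)^1·(-1)^0 = +1.
v=17: a=17^0·(≡15), b=17^2·(≡9) mod 17; (15|17)=+1, (9|17)=+1; (−1)^{0·2·8}·(+1)^2·(+1)^0 = +1.
v=5: a=5^0·(≡3), b=5^1·(≡1) mod 5; (3|5)=-1, (1|5)=+1; (−1)^{0·1·2}·(-1)^1·(+1)^0 = -1.
v=∞: -2 < 0 and 76570 > 0  ⇒  (a,b)_∞ = +1.
v=2: v_2(a)=1, v_2(b)=-15; units ≡ 7, 5 (mod 8); ε·ε+αω+βω = 1·0+1·1+-15·0 ≡ 1  ⇒  (a,b)_2 = -1.
v=3: a=3^0·(≡1), b=3^4·(≡1) mod 3; (1|3)=+1, (1|3)=+1; (−1)^{0·4·1}·(+1)^4·(+1)^0 = +1.
v=13: a=13^0·(≡11), b=13^1·(≡3) mod 13; (11|13)=-1, (3|13)=+1; (−1)^{0·1·6}·(-1)^1·(+1)^0 = -1.
v=31: a=31^0·(≡29), b=31^1·(≡11) mod 31; (29|31)=-1, (11|31)=-1; (−1)^{0·1·15}·(-1)^1·(-1)^0 = -1.
Ram(-2, 76570) = {2, 5, 13, 31}; no ℚ_2-point on the conic.

[2, 5, 13, 31]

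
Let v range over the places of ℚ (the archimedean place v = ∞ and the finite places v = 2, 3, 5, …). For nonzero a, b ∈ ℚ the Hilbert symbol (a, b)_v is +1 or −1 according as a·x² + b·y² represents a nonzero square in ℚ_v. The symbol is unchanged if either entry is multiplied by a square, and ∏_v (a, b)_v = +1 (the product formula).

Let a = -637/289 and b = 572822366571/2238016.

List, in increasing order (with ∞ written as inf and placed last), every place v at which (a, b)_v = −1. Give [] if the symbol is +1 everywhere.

[2, 37]

(a, b) ≡ (-13, 9139) mod (ℚ^×)²; places V = {2, 3, 7, 11, 13, 17, 19, 29, 37, ∞}.
(a,b)_3: α=0, u≡2; β=2, v≡1 (mod 3); (2|3)=-1, (1|3)=+1; sign (−1)^0·-1^2·+1^0 = +1.
(a,b)_13: α=1, u≡1; β=3, v≡4 (mod 13); (1|13)=+1, (4|13)=+1; sign (−1)^0·+1^3·+1^1 = +1.
(a,b)_2: α=0, β=-6; u≡3, v≡3 (mod 8); ε(u)ε(v)=1·1, αω(v)=0·1, βω(u)=-6·1; sum ≡ 1  ⇒  -1.
(a,b)_19: α=0, u≡7; β=1, v≡17 (mod 19); (7|19)=+1, (17|19)=+1; sign (−1)^0·+1^1·+1^0 = +1.
(a,b)_7: α=2, u≡4; β=2, v≡2 (mod 7); (4|7)=+1, (2|7)=+1; sign (−1)^0·+1^2·+1^2 = +1.
(a,b)_37: α=0, u≡17; β=1, v≡4 (mod 37); (17|37)=-1, (4|37)=+1; sign (−1)^0·-1^1·+1^0 = -1.
(a,b)_17: α=-2, u≡9; β=-2, v≡7 (mod 17); (9|17)=+1, (7|17)=-1; sign (−1)^0·+1^-2·-1^-2 = +1.
(a,b)_11: α=0, u≡4; β=-2, v≡3 (mod 11); (4|11)=+1, (3|11)=+1; sign (−1)^0·+1^-2·+1^0 = +1.
(a,b)_29: α=0, u≡28; β=2, v≡4 (mod 29); (28|29)=+1, (4|29)=+1; sign (−1)^0·+1^2·+1^0 = +1.
(a,b)_∞: sgn(-13)=−, sgn(9139)=+, so +1.
(-13, 9139 / ℚ) ramifies at {2, 37}: a division algebra.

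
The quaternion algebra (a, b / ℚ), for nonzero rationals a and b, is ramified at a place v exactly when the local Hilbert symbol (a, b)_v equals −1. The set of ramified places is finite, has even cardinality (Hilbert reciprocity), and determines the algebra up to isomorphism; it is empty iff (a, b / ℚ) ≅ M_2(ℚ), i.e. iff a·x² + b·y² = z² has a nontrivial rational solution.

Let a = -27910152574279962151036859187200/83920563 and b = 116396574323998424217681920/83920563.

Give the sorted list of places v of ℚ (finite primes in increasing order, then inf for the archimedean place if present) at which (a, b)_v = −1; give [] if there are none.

[7, 11, 13, 17]

Mod squares: a ≡ -1480479, b ≡ 148335. Check v ∈ {∞, 2, 3, 5, 7, 11, 13, 17, 19, 29, 31, 41, 43}.
v=5: a=5^2·(≡4), b=5^1·(≡3) mod 5; (4|5)=+1, (3|5)=-1; (−1)^{2·1·2}·(+1)^1·(-1)^2 = +1.
v=19: a=19^2·(≡16), b=19^2·(≡12) mod 19; (16|19)=+1, (12|19)=-1; (−1)^{2·2·9}·(+1)^2·(-1)^2 = +1.
v=41: a=41^-2·(≡5), b=41^-2·(≡19) mod 41; (5|41)=+1, (19|41)=-1; (−1)^{-2·-2·20}·(+1)^-2·(-1)^-2 = +1.
v=17: a=17^3·(≡2), b=17^2·(≡14) mod 17; (2|17)=+1, (14|17)=-1; (−1)^{3·2·8}·(+1)^2·(-1)^3 = -1.
v=3: a=3^-3·(≡1), b=3^-3·(≡2) mod 3; (1|3)=+1, (2|3)=-1; (−1)^{-3·-3·1}·(+1)^-3·(-1)^-3 = +1.
v=43: a=43^-2·(≡15), b=43^-2·(≡32) mod 43; (15|43)=+1, (32|43)=-1; (−1)^{-2·-2·21}·(+1)^-2·(-1)^-2 = +1.
v=7: a=7^3·(≡4), b=7^2·(≡6) mod 7; (4|7)=+1, (6|7)=-1; (−1)^{3·2·3}·(+1)^2·(-1)^3 = -1.
v=∞: -1480479 < 0 and 148335 > 0  ⇒  (a,b)_∞ = +1.
v=11: a=11^1·(≡7), b=11^1·(≡10) mod 11; (7|11)=-1, (10|11)=-1; (−1)^{1·1·5}·(-1)^1·(-1)^1 = -1.
v=2: v_2(a)=24, v_2(b)=24; units ≡ 1, 7 (mod 8); ε·ε+αω+βω = 0·1+24·0+24·0 ≡ 0  ⇒  (a,b)_2 = +1.
v=31: a=31^4·(≡8), b=31^3·(≡15) mod 31; (8|31)=+1, (15|31)=-1; (−1)^{4·3·15}·(+1)^3·(-1)^4 = +1.
v=29: a=29^1·(≡18), b=29^1·(≡12) mod 29; (18|29)=-1, (12|29)=-1; (−1)^{1·1·14}·(-1)^1·(-1)^1 = +1.
v=13: a=13^5·(≡12), b=13^4·(≡6) mod 13; (12|13)=+1, (6|13)=-1; (−1)^{5·4·6}·(+1)^4·(-1)^5 = -1.
(-1480479, 148335 / ℚ) ramifies at {7, 11, 13, 17}: a division algebra.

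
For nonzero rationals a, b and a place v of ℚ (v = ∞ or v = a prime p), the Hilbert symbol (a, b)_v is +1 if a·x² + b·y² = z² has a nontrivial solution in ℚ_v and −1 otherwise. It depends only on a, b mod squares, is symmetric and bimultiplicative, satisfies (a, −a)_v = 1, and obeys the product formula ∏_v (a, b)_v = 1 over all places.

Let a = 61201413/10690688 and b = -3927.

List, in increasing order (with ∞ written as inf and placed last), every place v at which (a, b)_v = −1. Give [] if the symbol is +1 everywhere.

(a, b) ≡ (4186, -3927) mod (ℚ^×)²; places V = {2, 3, 7, 11, 13, 17, 19, 23, ∞}.
(a,b)_13: α=1, u≡9; β=0, v≡12 (mod 13); (9|13)=+1, (12|13)=+1; sign (−1)^0·+1^0·+1^1 = +1.
(a,b)_∞: sgn(4186)=+, sgn(-3927)=−, so +1.
(a,b)_3: α=4, u≡1; β=1, v≡2 (mod 3); (1|3)=+1, (2|3)=-1; sign (−1)^0·+1^1·-1^4 = +1.
(a,b)_23: α=1, u≡7; β=0, v≡6 (mod 23); (7|23)=-1, (6|23)=+1; sign (−1)^0·-1^0·+1^1 = +1.
(a,b)_7: α=1, u≡3; β=1, v≡6 (mod 7); (3|7)=-1, (6|7)=-1; sign (−1)^1·-1^1·-1^1 = -1.
(a,b)_17: α=-4, u≡4; β=1, v≡7 (mod 17); (4|17)=+1, (7|17)=-1; sign (−1)^0·+1^1·-1^-4 = +1.
(a,b)_19: α=2, u≡1; β=0, v≡6 (mod 19); (1|19)=+1, (6|19)=+1; sign (−1)^0·+1^0·+1^2 = +1.
(a,b)_2: α=-7, β=0; u≡5, v≡1 (mod 8); ε(u)ε(v)=0·0, αω(v)=-7·0, βω(u)=0·1; sum ≡ 0  ⇒  +1.
(a,b)_11: α=0, u≡8; β=1, v≡6 (mod 11); (8|11)=-1, (6|11)=-1; sign (−1)^0·-1^1·-1^0 = -1.
|Ram(4186, -3927)| = 2, even; anisotropic at {7, 11}.

[7, 11]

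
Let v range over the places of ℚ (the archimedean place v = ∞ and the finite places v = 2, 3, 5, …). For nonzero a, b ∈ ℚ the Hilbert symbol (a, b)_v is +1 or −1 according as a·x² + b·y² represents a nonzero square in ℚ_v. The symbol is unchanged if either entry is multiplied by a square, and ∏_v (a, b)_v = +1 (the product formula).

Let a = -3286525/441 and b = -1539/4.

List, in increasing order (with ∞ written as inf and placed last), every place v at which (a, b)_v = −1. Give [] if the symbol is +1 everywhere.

(a, b) ≡ (-131461, -19) mod (ℚ^×)²; places V = {2, 3, 5, 7, 11, 17, 19, 37, ∞}.
(a,b)_3: α=-2, u≡2; β=4, v≡2 (mod 3); (2|3)=-1, (2|3)=-1; sign (−1)^0·-1^4·-1^-2 = +1.
(a,b)_∞: sgn(-131461)=−, sgn(-19)=−, so -1.
(a,b)_19: α=1, u≡5; β=1, v≡13 (mod 19); (5|19)=+1, (13|19)=-1; sign (−1)^1·+1^1·-1^1 = +1.
(a,b)_7: α=-2, u≡5; β=0, v≡2 (mod 7); (5|7)=-1, (2|7)=+1; sign (−1)^0·-1^0·+1^-2 = +1.
(a,b)_2: α=0, β=-2; u≡3, v≡5 (mod 8); ε(u)ε(v)=1·0, αω(v)=0·1, βω(u)=-2·1; sum ≡ 0  ⇒  +1.
(a,b)_17: α=1, u≡1; β=0, v≡2 (mod 17); (1|17)=+1, (2|17)=+1; sign (−1)^0·+1^0·+1^1 = +1.
(a,b)_37: α=1, u≡33; β=0, v≡13 (mod 37); (33|37)=+1, (13|37)=-1; sign (−1)^0·+1^0·-1^1 = -1.
(a,b)_11: α=1, u≡7; β=0, v≡3 (mod 11); (7|11)=-1, (3|11)=+1; sign (−1)^0·-1^0·+1^1 = +1.
(a,b)_5: α=2, u≡4; β=0, v≡4 (mod 5); (4|5)=+1, (4|5)=+1; sign (−1)^0·+1^0·+1^2 = +1.
(-131461, -19 / ℚ) ramifies at {37, ∞}: a division algebra.

[37, inf]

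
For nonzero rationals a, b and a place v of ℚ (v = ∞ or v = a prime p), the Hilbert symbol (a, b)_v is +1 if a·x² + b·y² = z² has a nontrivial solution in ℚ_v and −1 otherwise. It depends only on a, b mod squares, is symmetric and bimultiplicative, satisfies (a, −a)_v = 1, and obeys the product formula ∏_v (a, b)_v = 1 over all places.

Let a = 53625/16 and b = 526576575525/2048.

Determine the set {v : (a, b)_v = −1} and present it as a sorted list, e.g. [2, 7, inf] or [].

[3, 5]

(a, b) ≡ (2145, 858) mod (ℚ^×)²; places V = {2, 3, 5, 7, 11, 13, ∞}.
(a,b)_7: α=0, u≡6; β=4, v≡4 (mod 7); (6|7)=-1, (4|7)=+1; sign (−1)^0·-1^4·+1^0 = +1.
(a,b)_2: α=-4, β=-11; u≡1, v≡5 (mod 8); ε(u)ε(v)=0·0, αω(v)=-4·1, βω(u)=-11·0; sum ≡ 0  ⇒  +1.
(a,b)_11: α=1, u≡7; β=3, v≡9 (mod 11); (7|11)=-1, (9|11)=+1; sign (−1)^1·-1^3·+1^1 = +1.
(a,b)_∞: sgn(2145)=+, sgn(858)=+, so +1.
(a,b)_3: α=1, u≡1; β=1, v≡1 (mod 3); (1|3)=+1, (1|3)=+1; sign (−1)^1·+1^1·+1^1 = -1.
(a,b)_5: α=3, u≡4; β=2, v≡2 (mod 5); (4|5)=+1, (2|5)=-1; sign (−1)^0·+1^2·-1^3 = -1.
(a,b)_13: α=1, u≡10; β=3, v≡3 (mod 13); (10|13)=+1, (3|13)=+1; sign (−1)^0·+1^3·+1^1 = +1.
|Ram(2145, 858)| = 2, even; anisotropic at {3, 5}.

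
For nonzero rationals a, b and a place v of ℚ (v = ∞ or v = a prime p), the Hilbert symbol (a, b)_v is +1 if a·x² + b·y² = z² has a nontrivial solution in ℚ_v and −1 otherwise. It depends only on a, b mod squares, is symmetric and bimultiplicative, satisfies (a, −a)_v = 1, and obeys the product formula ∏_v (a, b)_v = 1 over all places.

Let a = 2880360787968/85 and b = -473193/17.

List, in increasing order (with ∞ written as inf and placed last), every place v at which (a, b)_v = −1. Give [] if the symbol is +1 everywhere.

Mod squares: a ≡ 97495, b ≡ -18241. Check v ∈ {∞, 2, 3, 5, 7, 17, 29, 31, 37}.
v=7: a=7^0·(≡6), b=7^2·(≡1) mod 7; (6|7)=-1, (1|7)=+1; (−1)^{0·2·3}·(-1)^2·(+1)^0 = +1.
v=37: a=37^1·(≡31), b=37^1·(≡16) mod 37; (31|37)=-1, (16|37)=+1; (−1)^{1·1·18}·(-1)^1·(+1)^1 = -1.
v=29: a=29^2·(≡8), b=29^1·(≡4) mod 29; (8|29)=-1, (4|29)=+1; (−1)^{2·1·14}·(-1)^1·(+1)^2 = -1.
v=∞: 97495 > 0 and -18241 < 0  ⇒  (a,b)_∞ = +1.
v=5: a=5^-1·(≡4), b=5^0·(≡1) mod 5; (4|5)=+1, (1|5)=+1; (−1)^{-1·0·2}·(+1)^0·(+1)^-1 = +1.
v=31: a=31^1·(≡25), b=31^0·(≡25) mod 31; (25|31)=+1, (25|31)=+1; (−1)^{1·0·15}·(+1)^0·(+1)^1 = +1.
v=17: a=17^-1·(≡12), b=17^-1·(≡2) mod 17; (12|17)=-1, (2|17)=+1; (−1)^{-1·-1·8}·(-1)^-1·(+1)^-1 = -1.
v=3: a=3^6·(≡1), b=3^2·(≡2) mod 3; (1|3)=+1, (2|3)=-1; (−1)^{6·2·1}·(+1)^2·(-1)^6 = +1.
v=2: v_2(a)=12, v_2(b)=0; units ≡ 7, 7 (mod 8); ε·ε+αω+βω = 1·1+12·0+0·0 ≡ 1  ⇒  (a,b)_2 = -1.
|Ram(97495, -18241)| = 4, even; anisotropic at {2, 17, 29, 37}.

[2, 17, 29, 37]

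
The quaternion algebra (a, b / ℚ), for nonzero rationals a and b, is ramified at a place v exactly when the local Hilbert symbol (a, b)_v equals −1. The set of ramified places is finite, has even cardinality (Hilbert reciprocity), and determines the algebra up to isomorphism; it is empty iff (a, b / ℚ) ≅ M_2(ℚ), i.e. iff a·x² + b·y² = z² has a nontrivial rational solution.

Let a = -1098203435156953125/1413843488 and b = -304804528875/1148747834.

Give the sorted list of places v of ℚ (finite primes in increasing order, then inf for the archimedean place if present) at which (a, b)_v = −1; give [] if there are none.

Mod squares: a ≡ -10010, b ≡ -30030. Check v ∈ {∞, 2, 3, 5, 7, 11, 13, 17, 19, 23}.
v=2: v_2(a)=-5, v_2(b)=-1; units ≡ 3, 1 (mod 8); ε·ε+αω+βω = 1·0+-5·0+-1·1 ≡ 1  ⇒  (a,b)_2 = -1.
v=5: a=5^7·(≡2), b=5^3·(≡1) mod 5; (2|5)=-1, (1|5)=+1; (−1)^{7·3·2}·(-1)^3·(+1)^7 = -1.
v=∞: -10010 < 0 and -30030 < 0  ⇒  (a,b)_∞ = -1.
v=3: a=3^8·(≡1), b=3^5·(≡1) mod 3; (1|3)=+1, (1|3)=+1; (−1)^{8·5·1}·(+1)^5·(+1)^8 = +1.
v=17: a=17^-4·(≡5), b=17^-4·(≡15) mod 17; (5|17)=-1, (15|17)=+1; (−1)^{-4·-4·8}·(-1)^-4·(+1)^-4 = +1.
v=11: a=11^3·(≡5), b=11^1·(≡3) mod 11; (5|11)=+1, (3|11)=+1; (−1)^{3·1·5}·(+1)^1·(+1)^3 = -1.
v=7: a=7^3·(≡5), b=7^1·(≡4) mod 7; (5|7)=-1, (4|7)=+1; (−1)^{3·1·3}·(-1)^1·(+1)^3 = +1.
v=23: a=23^-2·(≡3), b=23^-2·(≡8) mod 23; (3|23)=+1, (8|23)=+1; (−1)^{-2·-2·11}·(+1)^-2·(+1)^-2 = +1.
v=19: a=19^2·(≡2), b=19^4·(≡1) mod 19; (2|19)=-1, (1|19)=+1; (−1)^{2·4·9}·(-1)^4·(+1)^2 = +1.
v=13: a=13^1·(≡1), b=13^-1·(≡4) mod 13; (1|13)=+1, (4|13)=+1; (−1)^{1·-1·6}·(+1)^-1·(+1)^1 = +1.
Ram(-10010, -30030) = {2, 5, 11, ∞}; no ℚ_2-point on the conic.

[2, 5, 11, inf]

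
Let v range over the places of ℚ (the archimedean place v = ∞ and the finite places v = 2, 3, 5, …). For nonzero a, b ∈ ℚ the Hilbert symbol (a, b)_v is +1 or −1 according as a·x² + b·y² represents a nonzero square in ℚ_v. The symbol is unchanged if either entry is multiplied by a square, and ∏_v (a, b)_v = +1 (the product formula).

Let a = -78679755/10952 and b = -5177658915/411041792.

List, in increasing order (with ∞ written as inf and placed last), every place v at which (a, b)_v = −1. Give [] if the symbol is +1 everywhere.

[5, 7, 11, inf]

Mod squares: a ≡ -2310, b ≡ -1430. Check v ∈ {∞, 2, 3, 5, 7, 11, 13, 23, 29, 37}.
v=23: a=23^0·(≡12), b=23^2·(≡14) mod 23; (12|23)=+1, (14|23)=-1; (−1)^{0·2·11}·(+1)^2·(-1)^0 = +1.
v=13: a=13^0·(≡9), b=13^3·(≡2) mod 13; (9|13)=+1, (2|13)=-1; (−1)^{0·3·6}·(+1)^3·(-1)^0 = +1.
v=37: a=37^-2·(≡33), b=37^0·(≡17) mod 37; (33|37)=+1, (17|37)=-1; (−1)^{-2·0·18}·(+1)^0·(-1)^-2 = +1.
v=5: a=5^1·(≡2), b=5^1·(≡1) mod 5; (2|5)=-1, (1|5)=+1; (−1)^{1·1·2}·(-1)^1·(+1)^1 = -1.
v=7: a=7^1·(≡3), b=7^-2·(≡3) mod 7; (3|7)=-1, (3|7)=-1; (−1)^{1·-2·3}·(-1)^-2·(-1)^1 = -1.
v=11: a=11^1·(≡8), b=11^1·(≡7) mod 11; (8|11)=-1, (7|11)=-1; (−1)^{1·1·5}·(-1)^1·(-1)^1 = -1.
v=29: a=29^2·(≡3), b=29^0·(≡25) mod 29; (3|29)=-1, (25|29)=+1; (−1)^{2·0·14}·(-1)^0·(+1)^2 = +1.
v=3: a=3^5·(≡1), b=3^4·(≡1) mod 3; (1|3)=+1, (1|3)=+1; (−1)^{5·4·1}·(+1)^4·(+1)^5 = +1.
v=2: v_2(a)=-3, v_2(b)=-23; units ≡ 5, 5 (mod 8); ε·ε+αω+βω = 0·0+-3·1+-23·1 ≡ 0  ⇒  (a,b)_2 = +1.
v=∞: -2310 < 0 and -1430 < 0  ⇒  (a,b)_∞ = -1.
(-2310, -1430 / ℚ) ramifies at {5, 7, 11, ∞}: a division algebra.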